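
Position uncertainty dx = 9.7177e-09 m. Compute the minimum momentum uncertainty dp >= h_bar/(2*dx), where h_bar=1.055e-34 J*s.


dp = h_bar / (2 * dx)
= 1.055e-34 / (2 * 9.7177e-09)
= 1.055e-34 / 1.9435e-08
= 5.4282e-27 kg*m/s

5.4282e-27


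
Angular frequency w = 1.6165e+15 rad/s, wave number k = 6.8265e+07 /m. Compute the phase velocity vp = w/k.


vp = w / k
= 1.6165e+15 / 6.8265e+07
= 2.3680e+07 m/s

2.3680e+07


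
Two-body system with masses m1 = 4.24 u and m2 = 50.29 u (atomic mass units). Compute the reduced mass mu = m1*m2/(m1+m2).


mu = m1 * m2 / (m1 + m2)
= 4.24 * 50.29 / (4.24 + 50.29)
= 213.2296 / 54.53
= 3.9103 u

3.9103


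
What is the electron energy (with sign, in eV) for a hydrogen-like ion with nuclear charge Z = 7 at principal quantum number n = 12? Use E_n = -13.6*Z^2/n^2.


E_n = -13.6 * Z^2 / n^2
= -13.6 * 7^2 / 12^2
= -13.6 * 49 / 144
= -4.6278 eV

-4.6278


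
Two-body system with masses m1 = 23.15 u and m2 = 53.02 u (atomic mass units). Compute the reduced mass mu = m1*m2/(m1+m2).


mu = m1 * m2 / (m1 + m2)
= 23.15 * 53.02 / (23.15 + 53.02)
= 1227.413 / 76.17
= 16.1141 u

16.1141


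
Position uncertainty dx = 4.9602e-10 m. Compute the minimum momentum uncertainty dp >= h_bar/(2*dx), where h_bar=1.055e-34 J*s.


dp = h_bar / (2 * dx)
= 1.055e-34 / (2 * 4.9602e-10)
= 1.055e-34 / 9.9204e-10
= 1.0635e-25 kg*m/s

1.0635e-25


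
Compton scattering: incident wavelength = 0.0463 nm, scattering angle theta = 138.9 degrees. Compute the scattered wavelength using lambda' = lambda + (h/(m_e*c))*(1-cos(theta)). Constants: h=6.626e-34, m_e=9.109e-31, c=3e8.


Compton wavelength: h/(m_e*c) = 2.4247e-12 m
d_lambda = 2.4247e-12 * (1 - cos(138.9 deg))
= 2.4247e-12 * 1.753563
= 4.2519e-12 m = 0.004252 nm
lambda' = 0.0463 + 0.004252
= 0.050552 nm

0.050552


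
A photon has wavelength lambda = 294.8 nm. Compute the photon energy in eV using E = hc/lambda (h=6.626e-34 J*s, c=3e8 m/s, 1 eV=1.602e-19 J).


E = hc / lambda
= (6.626e-34)(3e8) / (294.8e-9)
= 1.9878e-25 / 2.9480e-07
= 6.7429e-19 J
Converting to eV: 6.7429e-19 / 1.602e-19
= 4.209 eV

4.209


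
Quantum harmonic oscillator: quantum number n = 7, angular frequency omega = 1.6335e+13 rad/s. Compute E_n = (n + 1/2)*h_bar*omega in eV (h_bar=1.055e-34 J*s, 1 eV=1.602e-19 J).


E = (n + 1/2) * h_bar * omega
= (7 + 0.5) * 1.055e-34 * 1.6335e+13
= 7.5 * 1.7233e-21
= 1.2925e-20 J
= 0.0807 eV

0.0807


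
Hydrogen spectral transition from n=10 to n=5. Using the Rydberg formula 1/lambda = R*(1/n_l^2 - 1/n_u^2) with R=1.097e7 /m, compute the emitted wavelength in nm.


1/lambda = R * (1/n_l^2 - 1/n_u^2)
= 1.097e7 * (1/5^2 - 1/10^2)
= 1.097e7 * (0.04 - 0.01)
= 1.097e7 * 0.03
= 3.2910e+05 /m
lambda = 1 / 3.2910e+05 = 3038.5901 nm

3038.5901


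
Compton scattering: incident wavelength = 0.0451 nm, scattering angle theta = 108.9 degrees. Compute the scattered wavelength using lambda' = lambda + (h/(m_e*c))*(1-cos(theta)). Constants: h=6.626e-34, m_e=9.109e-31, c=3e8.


Compton wavelength: h/(m_e*c) = 2.4247e-12 m
d_lambda = 2.4247e-12 * (1 - cos(108.9 deg))
= 2.4247e-12 * 1.323917
= 3.2101e-12 m = 0.00321 nm
lambda' = 0.0451 + 0.00321
= 0.04831 nm

0.04831


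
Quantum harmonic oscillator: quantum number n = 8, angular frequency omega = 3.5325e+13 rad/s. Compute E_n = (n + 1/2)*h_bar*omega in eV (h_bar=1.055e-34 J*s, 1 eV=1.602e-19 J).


E = (n + 1/2) * h_bar * omega
= (8 + 0.5) * 1.055e-34 * 3.5325e+13
= 8.5 * 3.7268e-21
= 3.1678e-20 J
= 0.1977 eV

0.1977


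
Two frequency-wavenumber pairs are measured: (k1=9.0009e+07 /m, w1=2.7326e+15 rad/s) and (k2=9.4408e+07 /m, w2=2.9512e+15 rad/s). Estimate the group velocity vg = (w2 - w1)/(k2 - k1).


vg = (w2 - w1) / (k2 - k1)
= (2.9512e+15 - 2.7326e+15) / (9.4408e+07 - 9.0009e+07)
= 2.1860e+14 / 4.3990e+06
= 4.9693e+07 m/s

4.9693e+07


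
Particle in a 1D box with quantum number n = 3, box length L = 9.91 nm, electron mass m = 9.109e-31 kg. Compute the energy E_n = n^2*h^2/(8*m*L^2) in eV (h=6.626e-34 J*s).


E = n^2 * h^2 / (8 * m * L^2)
= 3^2 * (6.626e-34)^2 / (8 * 9.109e-31 * (9.91e-9)^2)
= 9 * 4.3904e-67 / (8 * 9.109e-31 * 9.8208e-17)
= 5.5212e-21 J
= 0.0345 eV

0.0345


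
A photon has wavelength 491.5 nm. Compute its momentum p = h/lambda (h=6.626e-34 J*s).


p = h / lambda
= 6.626e-34 / (491.5e-9)
= 6.626e-34 / 4.9150e-07
= 1.3481e-27 kg*m/s

1.3481e-27


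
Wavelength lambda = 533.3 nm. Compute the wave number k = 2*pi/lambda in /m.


k = 2 * pi / lambda
= 6.2832 / (533.3e-9)
= 6.2832 / 5.3330e-07
= 1.1782e+07 /m

1.1782e+07


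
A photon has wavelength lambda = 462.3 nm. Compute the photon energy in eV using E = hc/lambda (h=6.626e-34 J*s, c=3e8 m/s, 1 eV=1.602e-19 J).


E = hc / lambda
= (6.626e-34)(3e8) / (462.3e-9)
= 1.9878e-25 / 4.6230e-07
= 4.2998e-19 J
Converting to eV: 4.2998e-19 / 1.602e-19
= 2.684 eV

2.684


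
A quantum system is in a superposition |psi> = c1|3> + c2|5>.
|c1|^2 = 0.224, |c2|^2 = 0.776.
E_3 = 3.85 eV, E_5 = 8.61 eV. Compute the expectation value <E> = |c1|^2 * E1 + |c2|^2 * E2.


<E> = |c1|^2 * E1 + |c2|^2 * E2
= 0.224 * 3.85 + 0.776 * 8.61
= 0.8624 + 6.6814
= 7.5438 eV

7.5438


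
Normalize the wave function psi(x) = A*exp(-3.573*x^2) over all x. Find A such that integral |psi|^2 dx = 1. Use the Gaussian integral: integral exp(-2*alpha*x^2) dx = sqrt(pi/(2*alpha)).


integral |psi|^2 dx = A^2 * sqrt(pi/(2*alpha)) = 1
A^2 = sqrt(2*alpha/pi)
= sqrt(2 * 3.573 / pi)
= 1.508192
A = sqrt(1.508192)
= 1.2281

1.2281


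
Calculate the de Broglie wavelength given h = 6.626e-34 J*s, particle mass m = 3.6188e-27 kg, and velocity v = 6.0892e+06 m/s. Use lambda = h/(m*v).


lambda = h / (m * v)
= 6.626e-34 / (3.6188e-27 * 6.0892e+06)
= 6.626e-34 / 2.2036e-20
= 3.0070e-14 m

3.0070e-14


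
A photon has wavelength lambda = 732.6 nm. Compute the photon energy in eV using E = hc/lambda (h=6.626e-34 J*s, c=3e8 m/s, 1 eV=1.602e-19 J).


E = hc / lambda
= (6.626e-34)(3e8) / (732.6e-9)
= 1.9878e-25 / 7.3260e-07
= 2.7133e-19 J
Converting to eV: 2.7133e-19 / 1.602e-19
= 1.6937 eV

1.6937


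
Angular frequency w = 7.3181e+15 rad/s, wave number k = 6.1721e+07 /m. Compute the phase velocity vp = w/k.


vp = w / k
= 7.3181e+15 / 6.1721e+07
= 1.1857e+08 m/s

1.1857e+08


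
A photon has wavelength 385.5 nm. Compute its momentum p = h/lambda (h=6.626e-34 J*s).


p = h / lambda
= 6.626e-34 / (385.5e-9)
= 6.626e-34 / 3.8550e-07
= 1.7188e-27 kg*m/s

1.7188e-27


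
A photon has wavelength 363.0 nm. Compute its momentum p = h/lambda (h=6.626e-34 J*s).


p = h / lambda
= 6.626e-34 / (363.0e-9)
= 6.626e-34 / 3.6300e-07
= 1.8253e-27 kg*m/s

1.8253e-27


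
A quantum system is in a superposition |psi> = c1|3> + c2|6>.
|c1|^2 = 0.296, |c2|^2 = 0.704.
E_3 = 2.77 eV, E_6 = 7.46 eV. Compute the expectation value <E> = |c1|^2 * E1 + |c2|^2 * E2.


<E> = |c1|^2 * E1 + |c2|^2 * E2
= 0.296 * 2.77 + 0.704 * 7.46
= 0.8199 + 5.2518
= 6.0718 eV

6.0718


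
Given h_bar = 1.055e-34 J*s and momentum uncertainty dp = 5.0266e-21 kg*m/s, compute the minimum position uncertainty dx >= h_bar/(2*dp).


dx = h_bar / (2 * dp)
= 1.055e-34 / (2 * 5.0266e-21)
= 1.055e-34 / 1.0053e-20
= 1.0494e-14 m

1.0494e-14


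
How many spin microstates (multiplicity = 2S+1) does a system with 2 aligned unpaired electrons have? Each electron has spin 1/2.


Total spin S = N * (1/2) = 2 * 0.5 = 1.0
Spin multiplicity = 2S + 1
= 2 * 1.0 + 1
= 3

3


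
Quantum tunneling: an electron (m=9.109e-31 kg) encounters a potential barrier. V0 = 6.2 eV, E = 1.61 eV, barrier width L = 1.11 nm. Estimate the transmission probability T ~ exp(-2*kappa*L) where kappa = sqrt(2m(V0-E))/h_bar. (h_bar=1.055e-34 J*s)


V0 - E = 4.59 eV = 7.3532e-19 J
kappa = sqrt(2 * m * (V0-E)) / h_bar
= sqrt(2 * 9.109e-31 * 7.3532e-19) / 1.055e-34
= 1.0971e+10 /m
2*kappa*L = 2 * 1.0971e+10 * 1.11e-9
= 24.355
T = exp(-24.355) = 2.646975e-11

2.646975e-11


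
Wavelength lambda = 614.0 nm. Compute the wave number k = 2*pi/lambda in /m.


k = 2 * pi / lambda
= 6.2832 / (614.0e-9)
= 6.2832 / 6.1400e-07
= 1.0233e+07 /m

1.0233e+07


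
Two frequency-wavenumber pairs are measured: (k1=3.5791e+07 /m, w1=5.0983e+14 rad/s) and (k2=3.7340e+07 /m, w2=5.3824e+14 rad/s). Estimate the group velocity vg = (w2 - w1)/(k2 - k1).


vg = (w2 - w1) / (k2 - k1)
= (5.3824e+14 - 5.0983e+14) / (3.7340e+07 - 3.5791e+07)
= 2.8410e+13 / 1.5490e+06
= 1.8341e+07 m/s

1.8341e+07


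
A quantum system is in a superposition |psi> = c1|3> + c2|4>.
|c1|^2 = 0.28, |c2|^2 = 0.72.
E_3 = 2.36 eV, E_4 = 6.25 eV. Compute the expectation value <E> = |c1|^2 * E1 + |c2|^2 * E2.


<E> = |c1|^2 * E1 + |c2|^2 * E2
= 0.28 * 2.36 + 0.72 * 6.25
= 0.6608 + 4.5
= 5.1608 eV

5.1608


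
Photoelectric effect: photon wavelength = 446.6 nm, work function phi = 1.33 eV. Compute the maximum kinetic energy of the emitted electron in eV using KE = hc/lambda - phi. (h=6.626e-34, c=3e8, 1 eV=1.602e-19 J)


E_photon = hc / lambda
= (6.626e-34)(3e8) / (446.6e-9)
= 4.4510e-19 J
= 2.7784 eV
KE = E_photon - phi
= 2.7784 - 1.33
= 1.4484 eV

1.4484


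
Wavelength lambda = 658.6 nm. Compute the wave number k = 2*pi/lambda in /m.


k = 2 * pi / lambda
= 6.2832 / (658.6e-9)
= 6.2832 / 6.5860e-07
= 9.5402e+06 /m

9.5402e+06


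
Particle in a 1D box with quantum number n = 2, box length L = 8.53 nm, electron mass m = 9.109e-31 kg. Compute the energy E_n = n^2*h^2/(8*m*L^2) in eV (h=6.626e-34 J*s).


E = n^2 * h^2 / (8 * m * L^2)
= 2^2 * (6.626e-34)^2 / (8 * 9.109e-31 * (8.53e-9)^2)
= 4 * 4.3904e-67 / (8 * 9.109e-31 * 7.2761e-17)
= 3.3121e-21 J
= 0.0207 eV

0.0207


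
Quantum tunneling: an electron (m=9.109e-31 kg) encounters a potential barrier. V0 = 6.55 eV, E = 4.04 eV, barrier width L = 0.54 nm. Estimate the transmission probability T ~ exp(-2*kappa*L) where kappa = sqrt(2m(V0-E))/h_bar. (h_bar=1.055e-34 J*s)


V0 - E = 2.51 eV = 4.0210e-19 J
kappa = sqrt(2 * m * (V0-E)) / h_bar
= sqrt(2 * 9.109e-31 * 4.0210e-19) / 1.055e-34
= 8.1127e+09 /m
2*kappa*L = 2 * 8.1127e+09 * 0.54e-9
= 8.7617
T = exp(-8.7617) = 1.566138e-04

1.566138e-04


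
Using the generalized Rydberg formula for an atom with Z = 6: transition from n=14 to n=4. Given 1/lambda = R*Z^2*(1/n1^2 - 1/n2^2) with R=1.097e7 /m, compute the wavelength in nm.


1/lambda = R * Z^2 * (1/n1^2 - 1/n2^2)
= 1.097e7 * 6^2 * (1/4^2 - 1/14^2)
= 1.097e7 * 36 * (0.0625 - 0.005102)
= 2.2668e+07 /m
lambda = 1 / 2.2668e+07
= 44.1158 nm

44.1158


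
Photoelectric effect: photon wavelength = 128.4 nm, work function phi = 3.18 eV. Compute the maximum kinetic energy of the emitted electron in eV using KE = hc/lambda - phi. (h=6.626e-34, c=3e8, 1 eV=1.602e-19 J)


E_photon = hc / lambda
= (6.626e-34)(3e8) / (128.4e-9)
= 1.5481e-18 J
= 9.6637 eV
KE = E_photon - phi
= 9.6637 - 3.18
= 6.4837 eV

6.4837


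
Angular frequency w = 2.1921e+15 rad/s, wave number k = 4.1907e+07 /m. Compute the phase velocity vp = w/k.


vp = w / k
= 2.1921e+15 / 4.1907e+07
= 5.2309e+07 m/s

5.2309e+07


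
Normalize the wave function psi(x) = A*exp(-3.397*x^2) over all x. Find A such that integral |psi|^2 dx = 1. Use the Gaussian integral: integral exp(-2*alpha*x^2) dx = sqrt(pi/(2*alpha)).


integral |psi|^2 dx = A^2 * sqrt(pi/(2*alpha)) = 1
A^2 = sqrt(2*alpha/pi)
= sqrt(2 * 3.397 / pi)
= 1.470577
A = sqrt(1.470577)
= 1.2127

1.2127


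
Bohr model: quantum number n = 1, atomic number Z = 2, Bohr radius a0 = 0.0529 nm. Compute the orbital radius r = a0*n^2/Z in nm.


r = a0 * n^2 / Z
= 0.0529 * 1^2 / 2
= 0.0529 * 1 / 2
= 0.0265 nm

0.0265


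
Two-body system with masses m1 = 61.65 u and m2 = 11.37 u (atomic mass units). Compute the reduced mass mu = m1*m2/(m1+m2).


mu = m1 * m2 / (m1 + m2)
= 61.65 * 11.37 / (61.65 + 11.37)
= 700.9605 / 73.02
= 9.5996 u

9.5996


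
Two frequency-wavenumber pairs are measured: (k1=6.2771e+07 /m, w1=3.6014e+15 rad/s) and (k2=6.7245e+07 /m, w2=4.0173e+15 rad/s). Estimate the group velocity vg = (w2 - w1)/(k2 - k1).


vg = (w2 - w1) / (k2 - k1)
= (4.0173e+15 - 3.6014e+15) / (6.7245e+07 - 6.2771e+07)
= 4.1590e+14 / 4.4740e+06
= 9.2959e+07 m/s

9.2959e+07


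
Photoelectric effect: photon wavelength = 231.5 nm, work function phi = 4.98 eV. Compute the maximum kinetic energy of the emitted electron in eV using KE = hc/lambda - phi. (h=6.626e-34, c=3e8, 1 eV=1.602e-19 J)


E_photon = hc / lambda
= (6.626e-34)(3e8) / (231.5e-9)
= 8.5866e-19 J
= 5.3599 eV
KE = E_photon - phi
= 5.3599 - 4.98
= 0.3799 eV

0.3799


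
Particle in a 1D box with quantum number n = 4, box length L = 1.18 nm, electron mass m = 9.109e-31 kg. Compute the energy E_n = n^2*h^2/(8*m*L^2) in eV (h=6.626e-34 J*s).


E = n^2 * h^2 / (8 * m * L^2)
= 4^2 * (6.626e-34)^2 / (8 * 9.109e-31 * (1.18e-9)^2)
= 16 * 4.3904e-67 / (8 * 9.109e-31 * 1.3924e-18)
= 6.9231e-19 J
= 4.3215 eV

4.3215


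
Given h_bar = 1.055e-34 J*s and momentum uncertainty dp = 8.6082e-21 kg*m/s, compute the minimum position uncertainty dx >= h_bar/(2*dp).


dx = h_bar / (2 * dp)
= 1.055e-34 / (2 * 8.6082e-21)
= 1.055e-34 / 1.7216e-20
= 6.1279e-15 m

6.1279e-15


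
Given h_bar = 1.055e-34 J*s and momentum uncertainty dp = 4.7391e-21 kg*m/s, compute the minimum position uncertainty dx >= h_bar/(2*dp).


dx = h_bar / (2 * dp)
= 1.055e-34 / (2 * 4.7391e-21)
= 1.055e-34 / 9.4782e-21
= 1.1131e-14 m

1.1131e-14


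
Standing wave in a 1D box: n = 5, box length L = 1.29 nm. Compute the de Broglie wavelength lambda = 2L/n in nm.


lambda = 2L / n
= 2 * 1.29 / 5
= 2.58 / 5
= 0.516 nm

0.516


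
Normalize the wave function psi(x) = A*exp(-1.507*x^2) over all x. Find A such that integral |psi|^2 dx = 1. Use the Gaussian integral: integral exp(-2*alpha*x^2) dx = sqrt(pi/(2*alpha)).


integral |psi|^2 dx = A^2 * sqrt(pi/(2*alpha)) = 1
A^2 = sqrt(2*alpha/pi)
= sqrt(2 * 1.507 / pi)
= 0.979483
A = sqrt(0.979483)
= 0.9897

0.9897


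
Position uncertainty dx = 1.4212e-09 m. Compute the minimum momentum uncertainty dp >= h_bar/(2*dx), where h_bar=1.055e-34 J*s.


dp = h_bar / (2 * dx)
= 1.055e-34 / (2 * 1.4212e-09)
= 1.055e-34 / 2.8424e-09
= 3.7117e-26 kg*m/s

3.7117e-26


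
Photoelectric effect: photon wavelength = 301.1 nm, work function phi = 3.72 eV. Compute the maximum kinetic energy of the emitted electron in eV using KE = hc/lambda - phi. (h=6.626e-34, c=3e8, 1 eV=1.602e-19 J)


E_photon = hc / lambda
= (6.626e-34)(3e8) / (301.1e-9)
= 6.6018e-19 J
= 4.121 eV
KE = E_photon - phi
= 4.121 - 3.72
= 0.401 eV

0.401


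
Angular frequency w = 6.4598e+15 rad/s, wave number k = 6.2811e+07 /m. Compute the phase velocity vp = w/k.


vp = w / k
= 6.4598e+15 / 6.2811e+07
= 1.0285e+08 m/s

1.0285e+08


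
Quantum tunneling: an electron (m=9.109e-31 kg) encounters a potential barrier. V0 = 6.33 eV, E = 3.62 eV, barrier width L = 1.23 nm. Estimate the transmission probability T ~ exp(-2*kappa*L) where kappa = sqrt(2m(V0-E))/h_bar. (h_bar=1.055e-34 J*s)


V0 - E = 2.71 eV = 4.3414e-19 J
kappa = sqrt(2 * m * (V0-E)) / h_bar
= sqrt(2 * 9.109e-31 * 4.3414e-19) / 1.055e-34
= 8.4297e+09 /m
2*kappa*L = 2 * 8.4297e+09 * 1.23e-9
= 20.7371
T = exp(-20.7371) = 9.862199e-10

9.862199e-10


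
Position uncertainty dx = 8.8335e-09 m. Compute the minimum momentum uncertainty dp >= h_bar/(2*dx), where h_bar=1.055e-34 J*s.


dp = h_bar / (2 * dx)
= 1.055e-34 / (2 * 8.8335e-09)
= 1.055e-34 / 1.7667e-08
= 5.9716e-27 kg*m/s

5.9716e-27


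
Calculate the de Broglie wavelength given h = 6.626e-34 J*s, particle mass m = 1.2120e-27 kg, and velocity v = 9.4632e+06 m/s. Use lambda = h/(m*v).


lambda = h / (m * v)
= 6.626e-34 / (1.2120e-27 * 9.4632e+06)
= 6.626e-34 / 1.1469e-20
= 5.7771e-14 m

5.7771e-14


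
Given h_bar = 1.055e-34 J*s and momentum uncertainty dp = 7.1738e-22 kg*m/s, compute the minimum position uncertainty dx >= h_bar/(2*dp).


dx = h_bar / (2 * dp)
= 1.055e-34 / (2 * 7.1738e-22)
= 1.055e-34 / 1.4348e-21
= 7.3531e-14 m

7.3531e-14


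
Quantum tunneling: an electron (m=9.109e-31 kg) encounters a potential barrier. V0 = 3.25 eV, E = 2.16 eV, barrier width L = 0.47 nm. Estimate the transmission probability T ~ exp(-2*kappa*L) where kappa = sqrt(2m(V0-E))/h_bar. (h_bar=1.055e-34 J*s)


V0 - E = 1.09 eV = 1.7462e-19 J
kappa = sqrt(2 * m * (V0-E)) / h_bar
= sqrt(2 * 9.109e-31 * 1.7462e-19) / 1.055e-34
= 5.3462e+09 /m
2*kappa*L = 2 * 5.3462e+09 * 0.47e-9
= 5.0254
T = exp(-5.0254) = 6.568988e-03

6.568988e-03


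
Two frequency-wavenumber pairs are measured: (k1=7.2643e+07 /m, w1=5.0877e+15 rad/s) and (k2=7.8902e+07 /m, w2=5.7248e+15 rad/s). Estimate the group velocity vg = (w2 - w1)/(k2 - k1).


vg = (w2 - w1) / (k2 - k1)
= (5.7248e+15 - 5.0877e+15) / (7.8902e+07 - 7.2643e+07)
= 6.3710e+14 / 6.2590e+06
= 1.0179e+08 m/s

1.0179e+08


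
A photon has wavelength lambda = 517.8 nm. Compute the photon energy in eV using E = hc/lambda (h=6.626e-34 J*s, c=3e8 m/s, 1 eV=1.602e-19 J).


E = hc / lambda
= (6.626e-34)(3e8) / (517.8e-9)
= 1.9878e-25 / 5.1780e-07
= 3.8389e-19 J
Converting to eV: 3.8389e-19 / 1.602e-19
= 2.3963 eV

2.3963


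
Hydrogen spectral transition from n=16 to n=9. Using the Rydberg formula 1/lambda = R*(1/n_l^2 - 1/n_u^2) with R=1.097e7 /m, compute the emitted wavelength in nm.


1/lambda = R * (1/n_l^2 - 1/n_u^2)
= 1.097e7 * (1/9^2 - 1/16^2)
= 1.097e7 * (0.012346 - 0.003906)
= 1.097e7 * 0.008439
= 9.2581e+04 /m
lambda = 1 / 9.2581e+04 = 10801.4064 nm

10801.4064


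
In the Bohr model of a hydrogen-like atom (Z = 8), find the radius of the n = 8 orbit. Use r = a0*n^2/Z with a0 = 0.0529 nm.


r = a0 * n^2 / Z
= 0.0529 * 8^2 / 8
= 0.0529 * 64 / 8
= 0.4232 nm

0.4232


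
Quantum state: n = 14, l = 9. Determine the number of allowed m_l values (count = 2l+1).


m_l ranges from -l to +l in integer steps
So m_l goes from -9 to +9
Count = 2l + 1 = 2*9 + 1
= 19

19


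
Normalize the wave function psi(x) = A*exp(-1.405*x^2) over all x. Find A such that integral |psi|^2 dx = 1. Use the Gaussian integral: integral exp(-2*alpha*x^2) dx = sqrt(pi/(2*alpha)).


integral |psi|^2 dx = A^2 * sqrt(pi/(2*alpha)) = 1
A^2 = sqrt(2*alpha/pi)
= sqrt(2 * 1.405 / pi)
= 0.945754
A = sqrt(0.945754)
= 0.9725

0.9725


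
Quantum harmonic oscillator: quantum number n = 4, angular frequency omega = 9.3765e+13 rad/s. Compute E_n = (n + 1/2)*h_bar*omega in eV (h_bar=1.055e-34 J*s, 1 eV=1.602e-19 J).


E = (n + 1/2) * h_bar * omega
= (4 + 0.5) * 1.055e-34 * 9.3765e+13
= 4.5 * 9.8922e-21
= 4.4515e-20 J
= 0.2779 eV

0.2779


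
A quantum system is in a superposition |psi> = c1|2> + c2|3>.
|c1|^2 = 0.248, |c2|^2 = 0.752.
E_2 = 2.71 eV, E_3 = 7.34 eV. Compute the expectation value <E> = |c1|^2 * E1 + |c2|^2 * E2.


<E> = |c1|^2 * E1 + |c2|^2 * E2
= 0.248 * 2.71 + 0.752 * 7.34
= 0.6721 + 5.5197
= 6.1918 eV

6.1918


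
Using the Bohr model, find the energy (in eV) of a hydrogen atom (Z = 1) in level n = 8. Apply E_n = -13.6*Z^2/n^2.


E_n = -13.6 * Z^2 / n^2
= -13.6 * 1^2 / 8^2
= -13.6 * 1 / 64
= -0.2125 eV

-0.2125


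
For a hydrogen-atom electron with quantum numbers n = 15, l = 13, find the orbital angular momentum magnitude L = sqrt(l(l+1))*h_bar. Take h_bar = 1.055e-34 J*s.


L = sqrt(l*(l+1)) * h_bar
= sqrt(13 * 14) * 1.055e-34
= sqrt(182) * 1.055e-34
= 13.4907 * 1.055e-34
= 1.4233e-33 J*s

1.4233e-33


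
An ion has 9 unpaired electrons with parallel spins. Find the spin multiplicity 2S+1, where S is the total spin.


Total spin S = N * (1/2) = 9 * 0.5 = 4.5
Spin multiplicity = 2S + 1
= 2 * 4.5 + 1
= 10

10


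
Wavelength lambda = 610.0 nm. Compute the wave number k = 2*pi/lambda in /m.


k = 2 * pi / lambda
= 6.2832 / (610.0e-9)
= 6.2832 / 6.1000e-07
= 1.0300e+07 /m

1.0300e+07


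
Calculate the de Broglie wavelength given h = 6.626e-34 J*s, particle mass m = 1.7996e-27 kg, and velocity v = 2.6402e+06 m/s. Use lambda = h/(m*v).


lambda = h / (m * v)
= 6.626e-34 / (1.7996e-27 * 2.6402e+06)
= 6.626e-34 / 4.7513e-21
= 1.3946e-13 m

1.3946e-13


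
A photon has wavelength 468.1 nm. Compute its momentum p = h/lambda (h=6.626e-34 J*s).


p = h / lambda
= 6.626e-34 / (468.1e-9)
= 6.626e-34 / 4.6810e-07
= 1.4155e-27 kg*m/s

1.4155e-27


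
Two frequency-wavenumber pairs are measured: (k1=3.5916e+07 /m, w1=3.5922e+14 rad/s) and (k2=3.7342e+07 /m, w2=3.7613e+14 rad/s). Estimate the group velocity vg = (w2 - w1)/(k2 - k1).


vg = (w2 - w1) / (k2 - k1)
= (3.7613e+14 - 3.5922e+14) / (3.7342e+07 - 3.5916e+07)
= 1.6910e+13 / 1.4260e+06
= 1.1858e+07 m/s

1.1858e+07


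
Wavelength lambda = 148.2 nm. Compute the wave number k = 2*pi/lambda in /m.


k = 2 * pi / lambda
= 6.2832 / (148.2e-9)
= 6.2832 / 1.4820e-07
= 4.2397e+07 /m

4.2397e+07


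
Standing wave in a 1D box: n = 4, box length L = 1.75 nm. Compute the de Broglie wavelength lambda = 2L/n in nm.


lambda = 2L / n
= 2 * 1.75 / 4
= 3.5 / 4
= 0.875 nm

0.875


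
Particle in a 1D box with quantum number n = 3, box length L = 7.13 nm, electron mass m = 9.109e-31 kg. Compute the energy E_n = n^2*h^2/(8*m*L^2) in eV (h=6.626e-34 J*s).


E = n^2 * h^2 / (8 * m * L^2)
= 3^2 * (6.626e-34)^2 / (8 * 9.109e-31 * (7.13e-9)^2)
= 9 * 4.3904e-67 / (8 * 9.109e-31 * 5.0837e-17)
= 1.0666e-20 J
= 0.0666 eV

0.0666


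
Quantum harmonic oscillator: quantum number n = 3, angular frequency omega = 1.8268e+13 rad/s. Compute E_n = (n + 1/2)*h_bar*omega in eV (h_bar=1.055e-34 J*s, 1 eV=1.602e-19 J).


E = (n + 1/2) * h_bar * omega
= (3 + 0.5) * 1.055e-34 * 1.8268e+13
= 3.5 * 1.9273e-21
= 6.7455e-21 J
= 0.0421 eV

0.0421


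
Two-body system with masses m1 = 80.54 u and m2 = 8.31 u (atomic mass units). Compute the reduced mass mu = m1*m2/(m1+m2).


mu = m1 * m2 / (m1 + m2)
= 80.54 * 8.31 / (80.54 + 8.31)
= 669.2874 / 88.85
= 7.5328 u

7.5328


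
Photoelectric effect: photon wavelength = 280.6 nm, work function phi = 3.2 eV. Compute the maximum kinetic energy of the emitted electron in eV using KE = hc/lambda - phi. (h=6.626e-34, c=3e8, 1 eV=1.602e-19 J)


E_photon = hc / lambda
= (6.626e-34)(3e8) / (280.6e-9)
= 7.0841e-19 J
= 4.422 eV
KE = E_photon - phi
= 4.422 - 3.2
= 1.222 eV

1.222


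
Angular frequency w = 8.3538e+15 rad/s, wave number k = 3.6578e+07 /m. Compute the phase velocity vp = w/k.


vp = w / k
= 8.3538e+15 / 3.6578e+07
= 2.2838e+08 m/s

2.2838e+08


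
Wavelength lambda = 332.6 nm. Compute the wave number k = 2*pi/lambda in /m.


k = 2 * pi / lambda
= 6.2832 / (332.6e-9)
= 6.2832 / 3.3260e-07
= 1.8891e+07 /m

1.8891e+07


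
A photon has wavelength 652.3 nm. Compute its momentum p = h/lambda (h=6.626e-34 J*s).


p = h / lambda
= 6.626e-34 / (652.3e-9)
= 6.626e-34 / 6.5230e-07
= 1.0158e-27 kg*m/s

1.0158e-27


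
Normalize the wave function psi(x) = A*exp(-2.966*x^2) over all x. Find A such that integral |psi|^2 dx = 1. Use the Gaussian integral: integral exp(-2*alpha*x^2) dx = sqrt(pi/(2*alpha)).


integral |psi|^2 dx = A^2 * sqrt(pi/(2*alpha)) = 1
A^2 = sqrt(2*alpha/pi)
= sqrt(2 * 2.966 / pi)
= 1.374123
A = sqrt(1.374123)
= 1.1722

1.1722


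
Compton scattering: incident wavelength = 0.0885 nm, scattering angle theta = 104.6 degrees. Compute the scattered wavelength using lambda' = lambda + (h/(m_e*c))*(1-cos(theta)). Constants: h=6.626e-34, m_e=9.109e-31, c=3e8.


Compton wavelength: h/(m_e*c) = 2.4247e-12 m
d_lambda = 2.4247e-12 * (1 - cos(104.6 deg))
= 2.4247e-12 * 1.252069
= 3.0359e-12 m = 0.003036 nm
lambda' = 0.0885 + 0.003036
= 0.091536 nm

0.091536


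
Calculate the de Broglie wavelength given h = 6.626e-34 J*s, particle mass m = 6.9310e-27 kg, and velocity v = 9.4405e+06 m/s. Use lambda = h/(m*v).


lambda = h / (m * v)
= 6.626e-34 / (6.9310e-27 * 9.4405e+06)
= 6.626e-34 / 6.5432e-20
= 1.0127e-14 m

1.0127e-14


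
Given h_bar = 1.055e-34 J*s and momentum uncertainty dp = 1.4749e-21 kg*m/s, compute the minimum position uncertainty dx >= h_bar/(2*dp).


dx = h_bar / (2 * dp)
= 1.055e-34 / (2 * 1.4749e-21)
= 1.055e-34 / 2.9498e-21
= 3.5765e-14 m

3.5765e-14


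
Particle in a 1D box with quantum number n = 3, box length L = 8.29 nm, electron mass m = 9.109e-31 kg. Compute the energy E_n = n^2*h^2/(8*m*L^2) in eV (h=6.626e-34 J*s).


E = n^2 * h^2 / (8 * m * L^2)
= 3^2 * (6.626e-34)^2 / (8 * 9.109e-31 * (8.29e-9)^2)
= 9 * 4.3904e-67 / (8 * 9.109e-31 * 6.8724e-17)
= 7.8900e-21 J
= 0.0493 eV

0.0493


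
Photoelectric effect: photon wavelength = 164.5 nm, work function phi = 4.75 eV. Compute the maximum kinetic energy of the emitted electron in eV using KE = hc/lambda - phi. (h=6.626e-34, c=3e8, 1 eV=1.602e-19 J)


E_photon = hc / lambda
= (6.626e-34)(3e8) / (164.5e-9)
= 1.2084e-18 J
= 7.543 eV
KE = E_photon - phi
= 7.543 - 4.75
= 2.793 eV

2.793


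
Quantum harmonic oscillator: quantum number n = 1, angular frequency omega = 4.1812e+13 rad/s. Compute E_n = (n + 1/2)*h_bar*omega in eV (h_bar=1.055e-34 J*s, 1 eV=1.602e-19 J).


E = (n + 1/2) * h_bar * omega
= (1 + 0.5) * 1.055e-34 * 4.1812e+13
= 1.5 * 4.4112e-21
= 6.6167e-21 J
= 0.0413 eV

0.0413


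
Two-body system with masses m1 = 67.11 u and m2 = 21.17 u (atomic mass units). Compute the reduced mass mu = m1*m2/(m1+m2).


mu = m1 * m2 / (m1 + m2)
= 67.11 * 21.17 / (67.11 + 21.17)
= 1420.7187 / 88.28
= 16.0933 u

16.0933


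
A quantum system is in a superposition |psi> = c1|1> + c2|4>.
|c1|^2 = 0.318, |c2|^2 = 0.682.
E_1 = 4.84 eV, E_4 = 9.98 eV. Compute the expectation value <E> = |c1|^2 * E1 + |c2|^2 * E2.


<E> = |c1|^2 * E1 + |c2|^2 * E2
= 0.318 * 4.84 + 0.682 * 9.98
= 1.5391 + 6.8064
= 8.3455 eV

8.3455


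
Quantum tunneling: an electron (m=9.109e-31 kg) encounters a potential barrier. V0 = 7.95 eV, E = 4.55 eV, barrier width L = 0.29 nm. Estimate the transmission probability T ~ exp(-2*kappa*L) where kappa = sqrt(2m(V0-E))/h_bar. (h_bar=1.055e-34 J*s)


V0 - E = 3.4 eV = 5.4468e-19 J
kappa = sqrt(2 * m * (V0-E)) / h_bar
= sqrt(2 * 9.109e-31 * 5.4468e-19) / 1.055e-34
= 9.4421e+09 /m
2*kappa*L = 2 * 9.4421e+09 * 0.29e-9
= 5.4764
T = exp(-5.4764) = 4.184291e-03

4.184291e-03


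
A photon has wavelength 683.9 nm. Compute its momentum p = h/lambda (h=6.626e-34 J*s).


p = h / lambda
= 6.626e-34 / (683.9e-9)
= 6.626e-34 / 6.8390e-07
= 9.6886e-28 kg*m/s

9.6886e-28


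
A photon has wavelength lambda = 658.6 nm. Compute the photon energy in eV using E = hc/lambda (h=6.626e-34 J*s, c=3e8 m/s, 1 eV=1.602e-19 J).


E = hc / lambda
= (6.626e-34)(3e8) / (658.6e-9)
= 1.9878e-25 / 6.5860e-07
= 3.0182e-19 J
Converting to eV: 3.0182e-19 / 1.602e-19
= 1.884 eV

1.884


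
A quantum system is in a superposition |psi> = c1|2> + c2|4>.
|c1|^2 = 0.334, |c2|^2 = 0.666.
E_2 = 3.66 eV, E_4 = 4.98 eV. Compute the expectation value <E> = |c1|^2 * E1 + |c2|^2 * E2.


<E> = |c1|^2 * E1 + |c2|^2 * E2
= 0.334 * 3.66 + 0.666 * 4.98
= 1.2224 + 3.3167
= 4.5391 eV

4.5391


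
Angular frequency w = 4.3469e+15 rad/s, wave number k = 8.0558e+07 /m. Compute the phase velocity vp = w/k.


vp = w / k
= 4.3469e+15 / 8.0558e+07
= 5.3960e+07 m/s

5.3960e+07


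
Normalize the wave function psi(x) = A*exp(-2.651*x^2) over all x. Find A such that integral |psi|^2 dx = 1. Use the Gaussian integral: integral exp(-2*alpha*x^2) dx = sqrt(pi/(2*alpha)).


integral |psi|^2 dx = A^2 * sqrt(pi/(2*alpha)) = 1
A^2 = sqrt(2*alpha/pi)
= sqrt(2 * 2.651 / pi)
= 1.299107
A = sqrt(1.299107)
= 1.1398

1.1398


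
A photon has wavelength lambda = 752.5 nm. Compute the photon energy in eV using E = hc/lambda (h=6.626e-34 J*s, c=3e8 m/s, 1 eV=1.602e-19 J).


E = hc / lambda
= (6.626e-34)(3e8) / (752.5e-9)
= 1.9878e-25 / 7.5250e-07
= 2.6416e-19 J
Converting to eV: 2.6416e-19 / 1.602e-19
= 1.6489 eV

1.6489


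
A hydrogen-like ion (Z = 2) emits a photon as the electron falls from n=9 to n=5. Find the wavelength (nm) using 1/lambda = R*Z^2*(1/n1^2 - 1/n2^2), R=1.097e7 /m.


1/lambda = R * Z^2 * (1/n1^2 - 1/n2^2)
= 1.097e7 * 2^2 * (1/5^2 - 1/9^2)
= 1.097e7 * 4 * (0.04 - 0.012346)
= 1.2135e+06 /m
lambda = 1 / 1.2135e+06
= 824.0819 nm

824.0819


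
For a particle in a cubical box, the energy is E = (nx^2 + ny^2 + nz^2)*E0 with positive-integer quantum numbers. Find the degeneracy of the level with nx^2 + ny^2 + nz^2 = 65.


Enumerate all (nx, ny, nz) with nx^2 + ny^2 + nz^2 = 65:
(2,5,6)
(2,6,5)
(5,2,6)
(5,6,2)
(6,2,5)
(6,5,2)
Total degeneracy = 6

6


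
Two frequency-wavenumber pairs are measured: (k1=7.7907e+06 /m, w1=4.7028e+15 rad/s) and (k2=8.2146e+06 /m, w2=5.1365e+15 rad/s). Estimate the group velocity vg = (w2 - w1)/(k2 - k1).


vg = (w2 - w1) / (k2 - k1)
= (5.1365e+15 - 4.7028e+15) / (8.2146e+06 - 7.7907e+06)
= 4.3370e+14 / 4.2390e+05
= 1.0231e+09 m/s

1.0231e+09


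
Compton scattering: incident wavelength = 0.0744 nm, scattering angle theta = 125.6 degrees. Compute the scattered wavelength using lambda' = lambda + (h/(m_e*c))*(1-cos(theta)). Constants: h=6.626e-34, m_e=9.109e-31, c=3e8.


Compton wavelength: h/(m_e*c) = 2.4247e-12 m
d_lambda = 2.4247e-12 * (1 - cos(125.6 deg))
= 2.4247e-12 * 1.582123
= 3.8362e-12 m = 0.003836 nm
lambda' = 0.0744 + 0.003836
= 0.078236 nm

0.078236


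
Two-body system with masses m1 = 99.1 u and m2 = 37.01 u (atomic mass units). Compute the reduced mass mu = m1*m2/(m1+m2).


mu = m1 * m2 / (m1 + m2)
= 99.1 * 37.01 / (99.1 + 37.01)
= 3667.691 / 136.11
= 26.9465 u

26.9465


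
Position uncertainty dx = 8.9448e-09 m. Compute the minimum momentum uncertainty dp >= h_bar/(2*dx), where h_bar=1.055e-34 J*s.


dp = h_bar / (2 * dx)
= 1.055e-34 / (2 * 8.9448e-09)
= 1.055e-34 / 1.7890e-08
= 5.8973e-27 kg*m/s

5.8973e-27


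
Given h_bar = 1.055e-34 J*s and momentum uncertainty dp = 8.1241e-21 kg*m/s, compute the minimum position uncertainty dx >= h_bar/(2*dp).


dx = h_bar / (2 * dp)
= 1.055e-34 / (2 * 8.1241e-21)
= 1.055e-34 / 1.6248e-20
= 6.4930e-15 m

6.4930e-15


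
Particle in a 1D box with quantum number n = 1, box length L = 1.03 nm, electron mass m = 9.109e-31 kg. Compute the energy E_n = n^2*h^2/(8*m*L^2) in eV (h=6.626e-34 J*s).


E = n^2 * h^2 / (8 * m * L^2)
= 1^2 * (6.626e-34)^2 / (8 * 9.109e-31 * (1.03e-9)^2)
= 1 * 4.3904e-67 / (8 * 9.109e-31 * 1.0609e-18)
= 5.6789e-20 J
= 0.3545 eV

0.3545


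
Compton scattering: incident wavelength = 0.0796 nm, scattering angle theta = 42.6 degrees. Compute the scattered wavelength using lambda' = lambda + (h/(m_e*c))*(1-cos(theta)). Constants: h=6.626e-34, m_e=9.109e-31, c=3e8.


Compton wavelength: h/(m_e*c) = 2.4247e-12 m
d_lambda = 2.4247e-12 * (1 - cos(42.6 deg))
= 2.4247e-12 * 0.263903
= 6.3989e-13 m = 0.00064 nm
lambda' = 0.0796 + 0.00064
= 0.08024 nm

0.08024


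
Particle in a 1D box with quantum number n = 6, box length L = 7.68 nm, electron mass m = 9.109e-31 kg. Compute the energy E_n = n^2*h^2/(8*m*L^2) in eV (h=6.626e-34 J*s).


E = n^2 * h^2 / (8 * m * L^2)
= 6^2 * (6.626e-34)^2 / (8 * 9.109e-31 * (7.68e-9)^2)
= 36 * 4.3904e-67 / (8 * 9.109e-31 * 5.8982e-17)
= 3.6772e-20 J
= 0.2295 eV

0.2295


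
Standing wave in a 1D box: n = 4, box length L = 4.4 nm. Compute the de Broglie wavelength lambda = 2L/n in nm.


lambda = 2L / n
= 2 * 4.4 / 4
= 8.8 / 4
= 2.2 nm

2.2


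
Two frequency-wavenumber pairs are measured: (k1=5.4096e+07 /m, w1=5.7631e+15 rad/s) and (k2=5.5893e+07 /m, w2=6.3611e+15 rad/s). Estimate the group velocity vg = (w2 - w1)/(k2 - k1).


vg = (w2 - w1) / (k2 - k1)
= (6.3611e+15 - 5.7631e+15) / (5.5893e+07 - 5.4096e+07)
= 5.9800e+14 / 1.7970e+06
= 3.3278e+08 m/s

3.3278e+08


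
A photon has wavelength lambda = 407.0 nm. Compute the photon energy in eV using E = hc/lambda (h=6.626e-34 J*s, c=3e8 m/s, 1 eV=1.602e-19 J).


E = hc / lambda
= (6.626e-34)(3e8) / (407.0e-9)
= 1.9878e-25 / 4.0700e-07
= 4.8840e-19 J
Converting to eV: 4.8840e-19 / 1.602e-19
= 3.0487 eV

3.0487


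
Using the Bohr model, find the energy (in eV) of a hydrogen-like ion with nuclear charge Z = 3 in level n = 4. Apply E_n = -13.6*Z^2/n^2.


E_n = -13.6 * Z^2 / n^2
= -13.6 * 3^2 / 4^2
= -13.6 * 9 / 16
= -7.65 eV

-7.65


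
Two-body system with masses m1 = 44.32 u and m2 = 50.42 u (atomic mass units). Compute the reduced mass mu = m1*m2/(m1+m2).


mu = m1 * m2 / (m1 + m2)
= 44.32 * 50.42 / (44.32 + 50.42)
= 2234.6144 / 94.74
= 23.5868 u

23.5868


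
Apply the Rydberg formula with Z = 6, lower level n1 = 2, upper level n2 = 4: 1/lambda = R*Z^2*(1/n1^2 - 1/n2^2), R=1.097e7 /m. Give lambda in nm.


1/lambda = R * Z^2 * (1/n1^2 - 1/n2^2)
= 1.097e7 * 6^2 * (1/2^2 - 1/4^2)
= 1.097e7 * 36 * (0.25 - 0.0625)
= 7.4048e+07 /m
lambda = 1 / 7.4048e+07
= 13.5048 nm

13.5048


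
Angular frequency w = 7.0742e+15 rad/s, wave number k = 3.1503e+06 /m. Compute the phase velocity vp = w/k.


vp = w / k
= 7.0742e+15 / 3.1503e+06
= 2.2456e+09 m/s

2.2456e+09


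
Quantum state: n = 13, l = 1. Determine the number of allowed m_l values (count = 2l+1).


m_l ranges from -l to +l in integer steps
So m_l goes from -1 to +1
Count = 2l + 1 = 2*1 + 1
= 3

3


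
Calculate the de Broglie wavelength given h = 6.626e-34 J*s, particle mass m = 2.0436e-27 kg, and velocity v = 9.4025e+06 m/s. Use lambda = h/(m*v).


lambda = h / (m * v)
= 6.626e-34 / (2.0436e-27 * 9.4025e+06)
= 6.626e-34 / 1.9215e-20
= 3.4484e-14 m

3.4484e-14


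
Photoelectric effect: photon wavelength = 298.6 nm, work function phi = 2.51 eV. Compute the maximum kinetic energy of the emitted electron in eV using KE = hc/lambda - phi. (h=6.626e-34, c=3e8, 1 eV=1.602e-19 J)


E_photon = hc / lambda
= (6.626e-34)(3e8) / (298.6e-9)
= 6.6571e-19 J
= 4.1555 eV
KE = E_photon - phi
= 4.1555 - 2.51
= 1.6455 eV

1.6455


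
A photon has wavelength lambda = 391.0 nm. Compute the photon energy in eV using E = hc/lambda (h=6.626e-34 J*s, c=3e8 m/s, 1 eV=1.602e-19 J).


E = hc / lambda
= (6.626e-34)(3e8) / (391.0e-9)
= 1.9878e-25 / 3.9100e-07
= 5.0839e-19 J
Converting to eV: 5.0839e-19 / 1.602e-19
= 3.1735 eV

3.1735


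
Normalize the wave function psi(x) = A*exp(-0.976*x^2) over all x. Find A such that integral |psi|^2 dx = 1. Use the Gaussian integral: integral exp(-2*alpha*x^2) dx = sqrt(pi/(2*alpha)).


integral |psi|^2 dx = A^2 * sqrt(pi/(2*alpha)) = 1
A^2 = sqrt(2*alpha/pi)
= sqrt(2 * 0.976 / pi)
= 0.788252
A = sqrt(0.788252)
= 0.8878

0.8878


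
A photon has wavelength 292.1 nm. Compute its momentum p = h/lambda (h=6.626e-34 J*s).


p = h / lambda
= 6.626e-34 / (292.1e-9)
= 6.626e-34 / 2.9210e-07
= 2.2684e-27 kg*m/s

2.2684e-27


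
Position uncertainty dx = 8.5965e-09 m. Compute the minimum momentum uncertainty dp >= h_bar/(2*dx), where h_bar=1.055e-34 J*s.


dp = h_bar / (2 * dx)
= 1.055e-34 / (2 * 8.5965e-09)
= 1.055e-34 / 1.7193e-08
= 6.1362e-27 kg*m/s

6.1362e-27


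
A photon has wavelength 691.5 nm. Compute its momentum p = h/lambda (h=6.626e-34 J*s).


p = h / lambda
= 6.626e-34 / (691.5e-9)
= 6.626e-34 / 6.9150e-07
= 9.5821e-28 kg*m/s

9.5821e-28


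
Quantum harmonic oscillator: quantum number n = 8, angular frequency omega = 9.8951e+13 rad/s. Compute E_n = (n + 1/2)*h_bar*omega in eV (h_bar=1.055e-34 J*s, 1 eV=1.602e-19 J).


E = (n + 1/2) * h_bar * omega
= (8 + 0.5) * 1.055e-34 * 9.8951e+13
= 8.5 * 1.0439e-20
= 8.8734e-20 J
= 0.5539 eV

0.5539


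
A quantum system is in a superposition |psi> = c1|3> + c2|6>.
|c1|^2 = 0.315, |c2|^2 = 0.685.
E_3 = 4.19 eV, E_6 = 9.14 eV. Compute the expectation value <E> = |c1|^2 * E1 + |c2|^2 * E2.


<E> = |c1|^2 * E1 + |c2|^2 * E2
= 0.315 * 4.19 + 0.685 * 9.14
= 1.3199 + 6.2609
= 7.5808 eV

7.5808


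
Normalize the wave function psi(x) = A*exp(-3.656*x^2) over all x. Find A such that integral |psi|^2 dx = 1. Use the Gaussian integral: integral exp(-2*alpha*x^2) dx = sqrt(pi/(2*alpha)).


integral |psi|^2 dx = A^2 * sqrt(pi/(2*alpha)) = 1
A^2 = sqrt(2*alpha/pi)
= sqrt(2 * 3.656 / pi)
= 1.525609
A = sqrt(1.525609)
= 1.2352

1.2352


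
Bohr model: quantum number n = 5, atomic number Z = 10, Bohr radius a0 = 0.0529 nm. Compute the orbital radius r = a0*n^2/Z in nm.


r = a0 * n^2 / Z
= 0.0529 * 5^2 / 10
= 0.0529 * 25 / 10
= 0.1323 nm

0.1323


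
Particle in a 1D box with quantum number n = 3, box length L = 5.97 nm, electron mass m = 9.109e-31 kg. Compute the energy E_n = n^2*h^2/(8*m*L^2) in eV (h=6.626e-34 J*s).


E = n^2 * h^2 / (8 * m * L^2)
= 3^2 * (6.626e-34)^2 / (8 * 9.109e-31 * (5.97e-9)^2)
= 9 * 4.3904e-67 / (8 * 9.109e-31 * 3.5641e-17)
= 1.5214e-20 J
= 0.095 eV

0.095


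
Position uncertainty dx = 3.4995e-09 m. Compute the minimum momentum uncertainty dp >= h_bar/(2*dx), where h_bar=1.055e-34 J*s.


dp = h_bar / (2 * dx)
= 1.055e-34 / (2 * 3.4995e-09)
= 1.055e-34 / 6.9990e-09
= 1.5074e-26 kg*m/s

1.5074e-26


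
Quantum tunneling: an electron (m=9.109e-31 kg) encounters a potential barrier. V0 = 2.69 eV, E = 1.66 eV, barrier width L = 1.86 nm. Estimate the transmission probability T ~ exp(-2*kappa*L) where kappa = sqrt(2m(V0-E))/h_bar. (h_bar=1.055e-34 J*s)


V0 - E = 1.03 eV = 1.6501e-19 J
kappa = sqrt(2 * m * (V0-E)) / h_bar
= sqrt(2 * 9.109e-31 * 1.6501e-19) / 1.055e-34
= 5.1969e+09 /m
2*kappa*L = 2 * 5.1969e+09 * 1.86e-9
= 19.3326
T = exp(-19.3326) = 4.017447e-09

4.017447e-09


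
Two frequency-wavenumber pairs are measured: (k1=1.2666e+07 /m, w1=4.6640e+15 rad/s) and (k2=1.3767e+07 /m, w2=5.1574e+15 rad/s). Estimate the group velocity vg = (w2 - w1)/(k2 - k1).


vg = (w2 - w1) / (k2 - k1)
= (5.1574e+15 - 4.6640e+15) / (1.3767e+07 - 1.2666e+07)
= 4.9340e+14 / 1.1010e+06
= 4.4814e+08 m/s

4.4814e+08


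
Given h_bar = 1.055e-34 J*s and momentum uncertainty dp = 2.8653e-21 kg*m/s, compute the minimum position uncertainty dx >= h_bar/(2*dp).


dx = h_bar / (2 * dp)
= 1.055e-34 / (2 * 2.8653e-21)
= 1.055e-34 / 5.7306e-21
= 1.8410e-14 m

1.8410e-14


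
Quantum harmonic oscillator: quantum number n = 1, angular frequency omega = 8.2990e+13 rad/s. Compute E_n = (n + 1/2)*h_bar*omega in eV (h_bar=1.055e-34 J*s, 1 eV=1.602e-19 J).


E = (n + 1/2) * h_bar * omega
= (1 + 0.5) * 1.055e-34 * 8.2990e+13
= 1.5 * 8.7554e-21
= 1.3133e-20 J
= 0.082 eV

0.082


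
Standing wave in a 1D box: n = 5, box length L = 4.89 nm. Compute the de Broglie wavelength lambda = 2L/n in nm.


lambda = 2L / n
= 2 * 4.89 / 5
= 9.78 / 5
= 1.956 nm

1.956


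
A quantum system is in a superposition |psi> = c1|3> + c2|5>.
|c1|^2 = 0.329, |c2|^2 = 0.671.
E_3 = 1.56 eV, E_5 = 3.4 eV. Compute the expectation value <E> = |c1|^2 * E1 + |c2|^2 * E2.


<E> = |c1|^2 * E1 + |c2|^2 * E2
= 0.329 * 1.56 + 0.671 * 3.4
= 0.5132 + 2.2814
= 2.7946 eV

2.7946


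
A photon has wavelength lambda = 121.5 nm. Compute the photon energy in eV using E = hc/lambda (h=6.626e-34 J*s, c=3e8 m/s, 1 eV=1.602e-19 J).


E = hc / lambda
= (6.626e-34)(3e8) / (121.5e-9)
= 1.9878e-25 / 1.2150e-07
= 1.6360e-18 J
Converting to eV: 1.6360e-18 / 1.602e-19
= 10.2125 eV

10.2125


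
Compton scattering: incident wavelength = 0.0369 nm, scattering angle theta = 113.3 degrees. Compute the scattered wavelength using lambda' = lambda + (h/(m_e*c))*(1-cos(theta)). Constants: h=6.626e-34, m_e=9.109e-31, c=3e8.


Compton wavelength: h/(m_e*c) = 2.4247e-12 m
d_lambda = 2.4247e-12 * (1 - cos(113.3 deg))
= 2.4247e-12 * 1.395546
= 3.3838e-12 m = 0.003384 nm
lambda' = 0.0369 + 0.003384
= 0.040284 nm

0.040284


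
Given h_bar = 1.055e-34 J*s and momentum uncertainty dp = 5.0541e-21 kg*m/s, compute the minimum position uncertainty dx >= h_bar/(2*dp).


dx = h_bar / (2 * dp)
= 1.055e-34 / (2 * 5.0541e-21)
= 1.055e-34 / 1.0108e-20
= 1.0437e-14 m

1.0437e-14


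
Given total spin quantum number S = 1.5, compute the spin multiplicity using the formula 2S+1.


Spin multiplicity = 2S + 1
= 2 * 1.5 + 1
= 3.0 + 1
= 4

4


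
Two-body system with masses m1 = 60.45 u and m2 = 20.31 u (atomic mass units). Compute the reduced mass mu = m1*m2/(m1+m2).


mu = m1 * m2 / (m1 + m2)
= 60.45 * 20.31 / (60.45 + 20.31)
= 1227.7395 / 80.76
= 15.2023 u

15.2023
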